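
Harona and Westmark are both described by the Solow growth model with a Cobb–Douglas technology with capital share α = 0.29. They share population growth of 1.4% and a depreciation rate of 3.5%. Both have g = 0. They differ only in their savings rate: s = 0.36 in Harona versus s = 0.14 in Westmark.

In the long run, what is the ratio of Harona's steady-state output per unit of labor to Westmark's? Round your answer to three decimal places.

ratio ≈ 1.471

Steady-state y* = [s/(n + δ)]^(α/(1−α)), so the ratio is [ (s_H/(n + δ)_H) / (s_W/(n + δ)_W) ]^0.4085.
s_H/(n + δ)_H = 0.36/0.049 = 7.3469; s_W/(n + δ)_W = 0.14/0.049 = 2.8571.
Ratio = (7.3469/2.8571)^0.4085 = 2.5715^0.4085 ≈ 1.4708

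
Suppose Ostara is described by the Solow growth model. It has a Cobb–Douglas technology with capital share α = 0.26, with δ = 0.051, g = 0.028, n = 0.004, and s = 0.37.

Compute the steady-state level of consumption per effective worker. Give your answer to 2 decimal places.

At the steady state, Δk = 0, so s·k^α = (n + g + δ)·k.
Dividing both sides by k: k^(1−α) = s / (n + g + δ).
k^0.74 = 0.37 / (0.004 + 0.028 + 0.051) = 0.37 / 0.083 = 4.4578
k* = 4.4578^(1/0.74) ≈ 7.5369
y* = (k*)^α = 7.5369^0.26 ≈ 1.6907
c* = (1 − s)·y* = (1 − 0.37) × 1.6907 ≈ 1.0651

c* ≈ 1.07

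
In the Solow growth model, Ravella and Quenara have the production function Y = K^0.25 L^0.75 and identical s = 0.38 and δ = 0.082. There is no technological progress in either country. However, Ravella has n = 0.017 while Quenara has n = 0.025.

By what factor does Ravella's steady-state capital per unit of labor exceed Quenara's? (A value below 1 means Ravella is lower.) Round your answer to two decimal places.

k*_R / k*_Q ≈ 1.11

Steady-state k* = [s/(n + δ)]^(1/(1−α)), so the ratio is [ (s_R/(n + δ)_R) / (s_Q/(n + δ)_Q) ]^1.3333.
s_R/(n + δ)_R = 0.38/0.099 = 3.8384; s_Q/(n + δ)_Q = 0.38/0.107 = 3.5514.
Ratio = (3.8384/3.5514)^1.3333 = 1.0808^1.3333 ≈ 1.1092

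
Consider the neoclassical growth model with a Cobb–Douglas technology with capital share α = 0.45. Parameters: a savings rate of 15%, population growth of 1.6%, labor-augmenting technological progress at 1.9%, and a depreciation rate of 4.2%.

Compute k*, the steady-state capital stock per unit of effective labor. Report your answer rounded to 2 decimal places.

k* = 3.36

In steady state, investment equals break-even investment: s·k^α = (n + g + δ)·k.
Dividing both sides by k: k^(1−α) = s / (n + g + δ).
k^0.55 = 0.15 / (0.016 + 0.019 + 0.042) = 0.15 / 0.077 = 1.9481
k* = 1.9481^(1/0.55) ≈ 3.3618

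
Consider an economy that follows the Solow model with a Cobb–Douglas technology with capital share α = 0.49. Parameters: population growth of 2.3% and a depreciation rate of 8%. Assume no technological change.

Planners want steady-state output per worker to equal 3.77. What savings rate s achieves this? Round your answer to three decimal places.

At the steady state, Δk = 0, so s·k^α = (n + δ)·k.
Since y* = [s/(n + δ)]^(α/(1−α)), we have s/(n + δ) = (y*)^((1−α)/α) = 3.77^1.0408 = 3.9798.
Therefore s = 3.9798 × (n + δ) = 3.9798 × 0.103 = 0.4099.

s ≈ 0.410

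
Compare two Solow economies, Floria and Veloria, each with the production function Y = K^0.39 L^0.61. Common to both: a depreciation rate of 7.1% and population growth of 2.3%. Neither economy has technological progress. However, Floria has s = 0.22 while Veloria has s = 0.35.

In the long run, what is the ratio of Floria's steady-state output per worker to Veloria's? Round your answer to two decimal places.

Steady-state y* = [s/(n + δ)]^(α/(1−α)), so the ratio is [ (s_F/(n + δ)_F) / (s_V/(n + δ)_V) ]^0.6393.
s_F/(n + δ)_F = 0.22/0.094 = 2.3404; s_V/(n + δ)_V = 0.35/0.094 = 3.7234.
Ratio = (2.3404/3.7234)^0.6393 = 0.6286^0.6393 ≈ 0.7432

ratio ≈ 0.74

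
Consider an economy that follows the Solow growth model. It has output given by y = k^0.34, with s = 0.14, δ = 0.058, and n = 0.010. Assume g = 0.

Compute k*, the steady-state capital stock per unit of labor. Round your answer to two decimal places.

In steady state, investment equals break-even investment: s·k^α = (n + δ)·k.
Dividing both sides by k: k^(1−α) = s / (n + δ).
k^0.66 = 0.14 / (0.010 + 0.058) = 0.14 / 0.068 = 2.0588
k* = 2.0588^(1/0.66) ≈ 2.9866

k* ≈ 2.99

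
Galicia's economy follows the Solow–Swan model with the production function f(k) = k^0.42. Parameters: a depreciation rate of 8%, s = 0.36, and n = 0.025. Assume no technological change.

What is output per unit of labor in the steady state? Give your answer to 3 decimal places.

At the steady state, Δk = 0, so s·k^α = (n + δ)·k.
Dividing both sides by k: k^(1−α) = s / (n + δ).
k^0.58 = 0.36 / (0.025 + 0.080) = 0.36 / 0.105 = 3.4286
k* = 3.4286^(1/0.58) ≈ 8.3679
y* = (k*)^α = 8.3679^0.42 ≈ 2.4406

y* = 2.441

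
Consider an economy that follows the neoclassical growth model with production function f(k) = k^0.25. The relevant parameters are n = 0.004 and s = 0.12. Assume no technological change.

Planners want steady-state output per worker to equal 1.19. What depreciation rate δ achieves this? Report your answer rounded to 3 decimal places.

δ ≈ 0.067

Steady state requires s·f(k) = (n + δ)·k, i.e. s·k^α = (n + δ)·k.
Since y* = [s/(n + δ)]^(α/(1−α)), we have s/(n + δ) = (y*)^((1−α)/α) = 1.19^3 = 1.6852.
Therefore n + δ = s / 1.6852 = 0.12 / 1.6852 = 0.0712, so δ = 0.0712 − 0.004 = 0.0672.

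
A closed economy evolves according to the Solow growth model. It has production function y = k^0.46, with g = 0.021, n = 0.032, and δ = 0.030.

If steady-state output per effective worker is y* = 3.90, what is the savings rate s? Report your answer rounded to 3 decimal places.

s ≈ 0.410

In steady state, investment equals break-even investment: s·k^α = (n + g + δ)·k.
Since y* = [s/(n + g + δ)]^(α/(1−α)), we have s/(n + g + δ) = (y*)^((1−α)/α) = 3.90^1.1739 = 4.9414.
Therefore s = 4.9414 × (n + g + δ) = 4.9414 × 0.083 = 0.4101.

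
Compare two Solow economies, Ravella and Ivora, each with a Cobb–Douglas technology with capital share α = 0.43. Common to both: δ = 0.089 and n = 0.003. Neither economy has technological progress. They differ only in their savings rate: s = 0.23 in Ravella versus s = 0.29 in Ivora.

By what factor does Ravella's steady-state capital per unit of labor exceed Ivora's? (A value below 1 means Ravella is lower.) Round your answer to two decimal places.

Steady-state k* = [s/(n + δ)]^(1/(1−α)), so the ratio is [ (s_R/(n + δ)_R) / (s_I/(n + δ)_I) ]^1.7544.
s_R/(n + δ)_R = 0.23/0.092 = 2.5000; s_I/(n + δ)_I = 0.29/0.092 = 3.1522.
Ratio = (2.5000/3.1522)^1.7544 = 0.7931^1.7544 ≈ 0.6659

ratio ≈ 0.67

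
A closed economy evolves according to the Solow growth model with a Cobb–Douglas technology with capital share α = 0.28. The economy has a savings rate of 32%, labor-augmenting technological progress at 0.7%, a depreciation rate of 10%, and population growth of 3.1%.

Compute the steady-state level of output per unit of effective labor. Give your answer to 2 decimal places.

At the steady state, Δk = 0, so s·k^α = (n + g + δ)·k.
Dividing both sides by k: k^(1−α) = s / (n + g + δ).
k^0.72 = 0.32 / (0.031 + 0.007 + 0.100) = 0.32 / 0.138 = 2.3188
k* = 2.3188^(1/0.72) ≈ 3.2160
y* = (k*)^α = 3.2160^0.28 ≈ 1.3869

y* ≈ 1.39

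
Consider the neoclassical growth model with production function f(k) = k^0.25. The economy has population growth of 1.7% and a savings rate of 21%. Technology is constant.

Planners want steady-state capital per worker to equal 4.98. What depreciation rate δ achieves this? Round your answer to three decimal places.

Steady state requires s·f(k) = (n + δ)·k, i.e. s·k^α = (n + δ)·k.
So s / (n + δ) = (k*)^(1−α) = 4.98^0.75 = 3.3337.
Therefore n + δ = s / 3.3337 = 0.21 / 3.3337 = 0.0630, so δ = 0.0630 − 0.017 = 0.0460.

δ ≈ 0.046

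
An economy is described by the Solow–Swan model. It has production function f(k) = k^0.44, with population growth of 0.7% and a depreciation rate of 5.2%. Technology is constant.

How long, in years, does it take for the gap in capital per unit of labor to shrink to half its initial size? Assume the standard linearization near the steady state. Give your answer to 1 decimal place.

Near the steady state the convergence rate is λ = (1 − α)(n + δ).
λ = (1 − 0.44) × 0.059 = 0.56 × 0.059 = 0.03304
Half-life = ln 2 / λ = 0.6931 / 0.03304 ≈ 20.98 years

t_½ ≈ 21.0 years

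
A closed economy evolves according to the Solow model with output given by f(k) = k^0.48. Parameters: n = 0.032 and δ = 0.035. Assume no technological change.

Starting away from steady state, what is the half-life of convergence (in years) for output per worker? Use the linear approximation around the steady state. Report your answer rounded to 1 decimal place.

Near the steady state the convergence rate is λ = (1 − α)(n + δ).
λ = (1 − 0.48) × 0.067 = 0.52 × 0.067 = 0.03484
Half-life = ln 2 / λ = 0.6931 / 0.03484 ≈ 19.89 years

half-life ≈ 19.9 years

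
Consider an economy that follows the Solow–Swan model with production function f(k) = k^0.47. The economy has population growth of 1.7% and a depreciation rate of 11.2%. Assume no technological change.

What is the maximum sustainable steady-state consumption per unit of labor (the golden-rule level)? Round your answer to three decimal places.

At the golden rule, f'(k) = n + δ, so α·k^(α−1) = n + δ and k_gold = (α/(n + δ))^(1/(1−α)).
k_gold = (0.47/0.129)^(1/0.53) = 3.6434^1.8868 ≈ 11.4670
c_gold = f(k_gold) − (n + δ)·k_gold = 3.1473 − 0.129×11.4670 ≈ 1.6681

c_gold ≈ 1.668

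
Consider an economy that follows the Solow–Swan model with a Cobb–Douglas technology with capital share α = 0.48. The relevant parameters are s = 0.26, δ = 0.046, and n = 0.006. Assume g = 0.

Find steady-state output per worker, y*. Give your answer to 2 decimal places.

y* = 4.42

At the steady state, Δk = 0, so s·k^α = (n + δ)·k.
Dividing both sides by k: k^(1−α) = s / (n + δ).
k^0.52 = 0.26 / (0.006 + 0.046) = 0.26 / 0.052 = 5.0000
k* = 5.0000^(1/0.52) ≈ 22.0888
y* = (k*)^α = 22.0888^0.48 ≈ 4.4178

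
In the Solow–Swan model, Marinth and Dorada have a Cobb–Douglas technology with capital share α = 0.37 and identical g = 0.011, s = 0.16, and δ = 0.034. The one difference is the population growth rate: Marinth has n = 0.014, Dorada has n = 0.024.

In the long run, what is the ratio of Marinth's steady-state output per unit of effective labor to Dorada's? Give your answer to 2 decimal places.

ratio ≈ 1.10

Steady-state y* = [s/(n + g + δ)]^(α/(1−α)), so the ratio is [ (s_M/(n + g + δ)_M) / (s_D/(n + g + δ)_D) ]^0.5873.
s_M/(n + g + δ)_M = 0.16/0.059 = 2.7119; s_D/(n + g + δ)_D = 0.16/0.069 = 2.3188.
Ratio = (2.7119/2.3188)^0.5873 = 1.1695^0.5873 ≈ 1.0963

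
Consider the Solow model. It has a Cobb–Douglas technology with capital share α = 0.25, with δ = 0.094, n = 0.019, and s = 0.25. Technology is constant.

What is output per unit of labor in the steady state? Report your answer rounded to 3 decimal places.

y* = 1.303

At the steady state, Δk = 0, so s·k^α = (n + δ)·k.
Rearranging, k^(1−α) = s / (n + δ).
k^0.75 = 0.25 / (0.019 + 0.094) = 0.25 / 0.113 = 2.2124
k* = 2.2124^(1/0.75) ≈ 2.8828
y* = (k*)^α = 2.8828^0.25 ≈ 1.3030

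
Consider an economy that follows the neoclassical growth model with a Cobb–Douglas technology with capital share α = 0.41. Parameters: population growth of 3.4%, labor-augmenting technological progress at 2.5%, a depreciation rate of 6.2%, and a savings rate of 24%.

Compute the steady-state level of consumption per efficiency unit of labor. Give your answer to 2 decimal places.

c* = 1.22

In steady state, investment equals break-even investment: s·k^α = (n + g + δ)·k.
Dividing both sides by k: k^(1−α) = s / (n + g + δ).
k^0.59 = 0.24 / (0.034 + 0.025 + 0.062) = 0.24 / 0.121 = 1.9835
k* = 1.9835^(1/0.59) ≈ 3.1924
y* = (k*)^α = 3.1924^0.41 ≈ 1.6095
c* = (1 − s)·y* = (1 − 0.24) × 1.6095 ≈ 1.2232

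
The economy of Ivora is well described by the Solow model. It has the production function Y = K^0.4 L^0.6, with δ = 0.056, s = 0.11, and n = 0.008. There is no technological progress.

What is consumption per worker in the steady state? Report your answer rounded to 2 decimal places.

c* ≈ 1.28

Steady state requires s·f(k) = (n + δ)·k, i.e. s·k^α = (n + δ)·k.
Rearranging, k^(1−α) = s / (n + δ).
k^0.6 = 0.11 / (0.008 + 0.056) = 0.11 / 0.064 = 1.7188
k* = 1.7188^(1/0.6) ≈ 2.4663
y* = (k*)^α = 2.4663^0.4 ≈ 1.4349
c* = (1 − s)·y* = (1 − 0.11) × 1.4349 ≈ 1.2771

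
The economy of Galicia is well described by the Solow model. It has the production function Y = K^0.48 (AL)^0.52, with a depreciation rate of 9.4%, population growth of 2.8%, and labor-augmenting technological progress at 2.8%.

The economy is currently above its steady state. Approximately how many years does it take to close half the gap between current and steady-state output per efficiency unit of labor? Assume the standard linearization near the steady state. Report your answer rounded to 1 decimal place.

Near the steady state the convergence rate is λ = (1 − α)(n + g + δ).
λ = (1 − 0.48) × 0.150 = 0.52 × 0.150 = 0.0780
Half-life = ln 2 / λ = 0.6931 / 0.0780 ≈ 8.89 years

half-life ≈ 8.9 years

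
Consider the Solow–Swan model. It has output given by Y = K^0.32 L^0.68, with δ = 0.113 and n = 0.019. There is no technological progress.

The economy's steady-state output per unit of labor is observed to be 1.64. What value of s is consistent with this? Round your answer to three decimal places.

At the steady state, Δk = 0, so s·k^α = (n + δ)·k.
Since y* = [s/(n + δ)]^(α/(1−α)), we have s/(n + δ) = (y*)^((1−α)/α) = 1.64^2.125 = 2.8612.
Therefore s = 2.8612 × (n + δ) = 2.8612 × 0.132 = 0.3777.

s ≈ 0.378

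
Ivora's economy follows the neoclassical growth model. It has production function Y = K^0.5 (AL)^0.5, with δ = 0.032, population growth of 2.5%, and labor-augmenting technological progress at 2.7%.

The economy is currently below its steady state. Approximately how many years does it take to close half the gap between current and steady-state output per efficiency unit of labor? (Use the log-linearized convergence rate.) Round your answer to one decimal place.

Near the steady state the convergence rate is λ = (1 − α)(n + g + δ).
λ = (1 − 0.5) × 0.084 = 0.5 × 0.084 = 0.0420
Half-life = ln 2 / λ = 0.6931 / 0.0420 ≈ 16.50 years

t_½ ≈ 16.5 years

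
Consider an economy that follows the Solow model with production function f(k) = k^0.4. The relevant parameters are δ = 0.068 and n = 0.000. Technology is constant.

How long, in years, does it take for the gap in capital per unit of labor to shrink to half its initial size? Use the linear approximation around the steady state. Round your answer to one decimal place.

t_½ ≈ 17.0 years

Near the steady state the convergence rate is λ = (1 − α)(n + δ).
λ = (1 − 0.4) × 0.068 = 0.6 × 0.068 = 0.0408
Half-life = ln 2 / λ = 0.6931 / 0.0408 ≈ 16.99 years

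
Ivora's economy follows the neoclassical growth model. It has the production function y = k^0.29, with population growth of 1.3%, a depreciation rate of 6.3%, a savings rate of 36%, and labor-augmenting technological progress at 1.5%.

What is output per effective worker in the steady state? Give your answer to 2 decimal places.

y* = 1.75

At the steady state, Δk = 0, so s·k^α = (n + g + δ)·k.
Rearranging, k^(1−α) = s / (n + g + δ).
k^0.71 = 0.36 / (0.013 + 0.015 + 0.063) = 0.36 / 0.091 = 3.9560
k* = 3.9560^(1/0.71) ≈ 6.9375
y* = (k*)^α = 6.9375^0.29 ≈ 1.7537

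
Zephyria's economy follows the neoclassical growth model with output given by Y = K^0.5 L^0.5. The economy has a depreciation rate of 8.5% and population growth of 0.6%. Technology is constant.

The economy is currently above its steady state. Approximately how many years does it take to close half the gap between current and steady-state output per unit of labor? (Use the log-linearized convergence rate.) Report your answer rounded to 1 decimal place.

Near the steady state the convergence rate is λ = (1 − α)(n + δ).
λ = (1 − 0.5) × 0.091 = 0.5 × 0.091 = 0.0455
Half-life = ln 2 / λ = 0.6931 / 0.0455 ≈ 15.23 years

t_½ ≈ 15.2 years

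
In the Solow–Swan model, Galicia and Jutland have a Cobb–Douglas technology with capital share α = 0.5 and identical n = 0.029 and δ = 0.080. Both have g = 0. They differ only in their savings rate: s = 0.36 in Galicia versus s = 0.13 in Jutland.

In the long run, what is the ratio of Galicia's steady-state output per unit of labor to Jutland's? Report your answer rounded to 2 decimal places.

ratio ≈ 2.77

Steady-state y* = [s/(n + δ)]^(α/(1−α)), so the ratio is [ (s_G/(n + δ)_G) / (s_J/(n + δ)_J) ]^1.
s_G/(n + δ)_G = 0.36/0.109 = 3.3028; s_J/(n + δ)_J = 0.13/0.109 = 1.1927.
Ratio = (3.3028/1.1927)^1 = 2.7692^1 ≈ 2.7692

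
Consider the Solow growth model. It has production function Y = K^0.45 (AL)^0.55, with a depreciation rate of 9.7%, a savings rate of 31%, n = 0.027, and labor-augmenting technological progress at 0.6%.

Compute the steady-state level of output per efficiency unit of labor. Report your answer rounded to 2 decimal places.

Steady state requires s·f(k) = (n + g + δ)·k, i.e. s·k^α = (n + g + δ)·k.
Rearranging, k^(1−α) = s / (n + g + δ).
k^0.55 = 0.31 / (0.027 + 0.006 + 0.097) = 0.31 / 0.130 = 2.3846
k* = 2.3846^(1/0.55) ≈ 4.8552
y* = (k*)^α = 4.8552^0.45 ≈ 2.0361

y* = 2.04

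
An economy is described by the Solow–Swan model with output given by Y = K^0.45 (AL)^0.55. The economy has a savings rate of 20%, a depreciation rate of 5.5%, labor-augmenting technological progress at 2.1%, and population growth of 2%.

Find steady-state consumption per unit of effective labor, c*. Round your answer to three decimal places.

At the steady state, Δk = 0, so s·k^α = (n + g + δ)·k.
Rearranging, k^(1−α) = s / (n + g + δ).
k^0.55 = 0.20 / (0.020 + 0.021 + 0.055) = 0.20 / 0.096 = 2.0833
k* = 2.0833^(1/0.55) ≈ 3.7979
y* = (k*)^α = 3.7979^0.45 ≈ 1.8230
c* = (1 − s)·y* = (1 − 0.20) × 1.8230 ≈ 1.4584

c* = 1.458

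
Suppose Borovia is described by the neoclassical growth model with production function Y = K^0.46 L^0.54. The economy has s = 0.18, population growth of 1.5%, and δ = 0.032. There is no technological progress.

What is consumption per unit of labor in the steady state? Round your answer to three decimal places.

c* = 2.574

In steady state, investment equals break-even investment: s·k^α = (n + δ)·k.
Dividing both sides by k: k^(1−α) = s / (n + δ).
k^0.54 = 0.18 / (0.015 + 0.032) = 0.18 / 0.047 = 3.8298
k* = 3.8298^(1/0.54) ≈ 12.0214
y* = (k*)^α = 12.0214^0.46 ≈ 3.1389
c* = (1 − s)·y* = (1 − 0.18) × 3.1389 ≈ 2.5739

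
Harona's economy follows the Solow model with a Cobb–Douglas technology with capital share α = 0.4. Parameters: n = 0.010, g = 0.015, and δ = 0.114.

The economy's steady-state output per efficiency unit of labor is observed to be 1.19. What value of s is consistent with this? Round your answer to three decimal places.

At the steady state, Δk = 0, so s·k^α = (n + g + δ)·k.
Since y* = [s/(n + g + δ)]^(α/(1−α)), we have s/(n + g + δ) = (y*)^((1−α)/α) = 1.19^1.5 = 1.2981.
Therefore s = 1.2981 × (n + g + δ) = 1.2981 × 0.139 = 0.1804.

s ≈ 0.180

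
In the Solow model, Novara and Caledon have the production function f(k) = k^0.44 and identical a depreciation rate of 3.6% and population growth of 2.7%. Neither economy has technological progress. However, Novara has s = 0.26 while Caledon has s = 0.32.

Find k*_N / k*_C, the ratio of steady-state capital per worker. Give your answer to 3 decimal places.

Steady-state k* = [s/(n + δ)]^(1/(1−α)), so the ratio is [ (s_N/(n + δ)_N) / (s_C/(n + δ)_C) ]^1.7857.
s_N/(n + δ)_N = 0.26/0.063 = 4.1270; s_C/(n + δ)_C = 0.32/0.063 = 5.0794.
Ratio = (4.1270/5.0794)^1.7857 = 0.8125^1.7857 ≈ 0.6902

k*_N / k*_C ≈ 0.690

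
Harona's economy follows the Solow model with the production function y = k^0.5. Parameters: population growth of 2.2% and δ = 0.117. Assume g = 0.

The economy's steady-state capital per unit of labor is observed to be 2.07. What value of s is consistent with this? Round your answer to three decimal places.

s ≈ 0.200

Steady state requires s·f(k) = (n + δ)·k, i.e. s·k^α = (n + δ)·k.
So s / (n + δ) = (k*)^(1−α) = 2.07^0.5 = 1.4387.
Therefore s = 1.4387 × (n + δ) = 1.4387 × 0.139 = 0.2000.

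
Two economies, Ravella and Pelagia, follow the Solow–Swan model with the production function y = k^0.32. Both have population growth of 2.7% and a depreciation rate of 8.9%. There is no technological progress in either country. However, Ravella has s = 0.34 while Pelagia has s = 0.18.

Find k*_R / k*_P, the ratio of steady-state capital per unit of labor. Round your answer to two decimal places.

k*_R / k*_P ≈ 2.55

Steady-state k* = [s/(n + δ)]^(1/(1−α)), so the ratio is [ (s_R/(n + δ)_R) / (s_P/(n + δ)_P) ]^1.4706.
s_R/(n + δ)_R = 0.34/0.116 = 2.9310; s_P/(n + δ)_P = 0.18/0.116 = 1.5517.
Ratio = (2.9310/1.5517)^1.4706 = 1.8889^1.4706 ≈ 2.5480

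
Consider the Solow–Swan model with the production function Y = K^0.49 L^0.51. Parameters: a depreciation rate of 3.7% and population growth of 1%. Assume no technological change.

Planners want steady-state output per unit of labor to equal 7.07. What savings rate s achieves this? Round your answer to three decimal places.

s ≈ 0.360

At the steady state, Δk = 0, so s·k^α = (n + δ)·k.
Since y* = [s/(n + δ)]^(α/(1−α)), we have s/(n + δ) = (y*)^((1−α)/α) = 7.07^1.0408 = 7.6573.
Therefore s = 7.6573 × (n + δ) = 7.6573 × 0.047 = 0.3599.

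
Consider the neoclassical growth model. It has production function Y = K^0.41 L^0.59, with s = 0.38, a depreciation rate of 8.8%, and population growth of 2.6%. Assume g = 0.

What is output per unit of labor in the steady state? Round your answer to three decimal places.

At the steady state, Δk = 0, so s·k^α = (n + δ)·k.
Rearranging, k^(1−α) = s / (n + δ).
k^0.59 = 0.38 / (0.026 + 0.088) = 0.38 / 0.114 = 3.3333
k* = 3.3333^(1/0.59) ≈ 7.6953
y* = (k*)^α = 7.6953^0.41 ≈ 2.3086

y* = 2.309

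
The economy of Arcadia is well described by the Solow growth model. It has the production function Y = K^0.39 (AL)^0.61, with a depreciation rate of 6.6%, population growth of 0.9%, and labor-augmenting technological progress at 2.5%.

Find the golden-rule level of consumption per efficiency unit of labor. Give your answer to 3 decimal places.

At the golden rule, f'(k) = n + g + δ, so α·k^(α−1) = n + g + δ and k_gold = (α/(n + g + δ))^(1/(1−α)).
k_gold = (0.39/0.100)^(1/0.61) = 3.9000^1.6393 ≈ 9.3096
c_gold = f(k_gold) − (n + g + δ)·k_gold = 2.3872 − 0.100×9.3096 ≈ 1.4562

c_gold ≈ 1.456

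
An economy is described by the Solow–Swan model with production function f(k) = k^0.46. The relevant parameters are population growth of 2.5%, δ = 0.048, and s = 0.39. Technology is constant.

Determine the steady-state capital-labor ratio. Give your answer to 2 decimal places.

Steady state requires s·f(k) = (n + δ)·k, i.e. s·k^α = (n + δ)·k.
Dividing both sides by k: k^(1−α) = s / (n + δ).
k^0.54 = 0.39 / (0.025 + 0.048) = 0.39 / 0.073 = 5.3425
k* = 5.3425^(1/0.54) ≈ 22.2677

k* = 22.27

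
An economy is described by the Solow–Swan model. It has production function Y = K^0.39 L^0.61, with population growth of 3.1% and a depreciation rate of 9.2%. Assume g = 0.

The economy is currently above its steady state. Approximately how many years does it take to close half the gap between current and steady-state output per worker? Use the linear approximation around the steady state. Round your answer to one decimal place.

t_½ ≈ 9.2 years

Near the steady state the convergence rate is λ = (1 − α)(n + δ).
λ = (1 − 0.39) × 0.123 = 0.61 × 0.123 = 0.07503
Half-life = ln 2 / λ = 0.6931 / 0.07503 ≈ 9.24 years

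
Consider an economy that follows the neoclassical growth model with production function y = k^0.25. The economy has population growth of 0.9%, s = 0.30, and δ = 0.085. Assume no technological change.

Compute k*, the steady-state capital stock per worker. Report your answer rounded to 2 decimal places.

k* = 4.70

Steady state requires s·f(k) = (n + δ)·k, i.e. s·k^α = (n + δ)·k.
Dividing both sides by k: k^(1−α) = s / (n + δ).
k^0.75 = 0.30 / (0.009 + 0.085) = 0.30 / 0.094 = 3.1915
k* = 3.1915^(1/0.75) ≈ 4.6989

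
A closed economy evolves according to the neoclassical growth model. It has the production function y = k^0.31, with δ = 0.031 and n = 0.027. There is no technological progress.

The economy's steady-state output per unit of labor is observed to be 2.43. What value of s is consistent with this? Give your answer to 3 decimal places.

Steady state requires s·f(k) = (n + δ)·k, i.e. s·k^α = (n + δ)·k.
Since y* = [s/(n + δ)]^(α/(1−α)), we have s/(n + δ) = (y*)^((1−α)/α) = 2.43^2.2258 = 7.2158.
Therefore s = 7.2158 × (n + δ) = 7.2158 × 0.058 = 0.4185.

s ≈ 0.419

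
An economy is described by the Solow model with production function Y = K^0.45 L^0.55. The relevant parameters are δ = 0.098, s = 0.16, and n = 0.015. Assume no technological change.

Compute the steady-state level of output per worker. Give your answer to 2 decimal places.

y* ≈ 1.33

At the steady state, Δk = 0, so s·k^α = (n + δ)·k.
Rearranging, k^(1−α) = s / (n + δ).
k^0.55 = 0.16 / (0.015 + 0.098) = 0.16 / 0.113 = 1.4159
k* = 1.4159^(1/0.55) ≈ 1.8819
y* = (k*)^α = 1.8819^0.45 ≈ 1.3291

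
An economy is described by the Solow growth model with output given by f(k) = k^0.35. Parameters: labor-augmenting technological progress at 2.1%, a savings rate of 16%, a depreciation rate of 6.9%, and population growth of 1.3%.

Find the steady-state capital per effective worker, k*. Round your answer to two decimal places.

Steady state requires s·f(k) = (n + g + δ)·k, i.e. s·k^α = (n + g + δ)·k.
Dividing both sides by k: k^(1−α) = s / (n + g + δ).
k^0.65 = 0.16 / (0.013 + 0.021 + 0.069) = 0.16 / 0.103 = 1.5534
k* = 1.5534^(1/0.65) ≈ 1.9692

k* ≈ 1.97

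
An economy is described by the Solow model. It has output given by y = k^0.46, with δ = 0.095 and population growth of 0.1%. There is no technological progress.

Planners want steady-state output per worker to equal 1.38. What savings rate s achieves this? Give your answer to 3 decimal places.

s ≈ 0.140

In steady state, investment equals break-even investment: s·k^α = (n + δ)·k.
Since y* = [s/(n + δ)]^(α/(1−α)), we have s/(n + δ) = (y*)^((1−α)/α) = 1.38^1.1739 = 1.4595.
Therefore s = 1.4595 × (n + δ) = 1.4595 × 0.096 = 0.1401.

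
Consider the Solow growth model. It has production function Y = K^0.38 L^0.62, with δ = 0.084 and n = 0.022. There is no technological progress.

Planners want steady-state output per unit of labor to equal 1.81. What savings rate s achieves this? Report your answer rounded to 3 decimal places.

At the steady state, Δk = 0, so s·k^α = (n + δ)·k.
Since y* = [s/(n + δ)]^(α/(1−α)), we have s/(n + δ) = (y*)^((1−α)/α) = 1.81^1.6316 = 2.6329.
Therefore s = 2.6329 × (n + δ) = 2.6329 × 0.106 = 0.2791.

s ≈ 0.279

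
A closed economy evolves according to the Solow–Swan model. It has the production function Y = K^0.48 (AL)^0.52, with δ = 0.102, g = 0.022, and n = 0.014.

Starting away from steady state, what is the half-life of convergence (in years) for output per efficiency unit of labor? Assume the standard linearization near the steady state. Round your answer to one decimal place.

Near the steady state the convergence rate is λ = (1 − α)(n + g + δ).
λ = (1 − 0.48) × 0.138 = 0.52 × 0.138 = 0.07176
Half-life = ln 2 / λ = 0.6931 / 0.07176 ≈ 9.66 years

about 9.7 years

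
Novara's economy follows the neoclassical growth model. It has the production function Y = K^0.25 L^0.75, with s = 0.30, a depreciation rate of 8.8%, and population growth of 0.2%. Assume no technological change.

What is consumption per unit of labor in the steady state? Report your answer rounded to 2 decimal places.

Steady state requires s·f(k) = (n + δ)·k, i.e. s·k^α = (n + δ)·k.
Rearranging, k^(1−α) = s / (n + δ).
k^0.75 = 0.30 / (0.002 + 0.088) = 0.30 / 0.090 = 3.3333
k* = 3.3333^(1/0.75) ≈ 4.9793
y* = (k*)^α = 4.9793^0.25 ≈ 1.4938
c* = (1 − s)·y* = (1 − 0.30) × 1.4938 ≈ 1.0457

c* = 1.05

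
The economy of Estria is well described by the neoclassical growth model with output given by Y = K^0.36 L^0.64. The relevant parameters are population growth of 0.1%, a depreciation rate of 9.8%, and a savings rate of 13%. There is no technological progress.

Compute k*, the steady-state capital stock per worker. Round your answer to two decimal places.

k* = 1.53

In steady state, investment equals break-even investment: s·k^α = (n + δ)·k.
Dividing both sides by k: k^(1−α) = s / (n + δ).
k^0.64 = 0.13 / (0.001 + 0.098) = 0.13 / 0.099 = 1.3131
k* = 1.3131^(1/0.64) ≈ 1.5305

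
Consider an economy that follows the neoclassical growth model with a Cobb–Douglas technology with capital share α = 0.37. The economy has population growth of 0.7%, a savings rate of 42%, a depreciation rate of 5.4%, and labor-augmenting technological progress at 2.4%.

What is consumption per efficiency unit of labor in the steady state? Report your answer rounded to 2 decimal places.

c* = 1.48

Steady state requires s·f(k) = (n + g + δ)·k, i.e. s·k^α = (n + g + δ)·k.
Rearranging, k^(1−α) = s / (n + g + δ).
k^0.63 = 0.42 / (0.007 + 0.024 + 0.054) = 0.42 / 0.085 = 4.9412
k* = 4.9412^(1/0.63) ≈ 12.6276
y* = (k*)^α = 12.6276^0.37 ≈ 2.5556
c* = (1 − s)·y* = (1 − 0.42) × 2.5556 ≈ 1.4822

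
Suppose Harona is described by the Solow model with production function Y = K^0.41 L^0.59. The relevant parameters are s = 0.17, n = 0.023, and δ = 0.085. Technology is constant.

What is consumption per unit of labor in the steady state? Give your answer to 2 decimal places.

c* ≈ 1.14

Steady state requires s·f(k) = (n + δ)·k, i.e. s·k^α = (n + δ)·k.
Rearranging, k^(1−α) = s / (n + δ).
k^0.59 = 0.17 / (0.023 + 0.085) = 0.17 / 0.108 = 1.5741
k* = 1.5741^(1/0.59) ≈ 2.1575
y* = (k*)^α = 2.1575^0.41 ≈ 1.3706
c* = (1 − s)·y* = (1 − 0.17) × 1.3706 ≈ 1.1376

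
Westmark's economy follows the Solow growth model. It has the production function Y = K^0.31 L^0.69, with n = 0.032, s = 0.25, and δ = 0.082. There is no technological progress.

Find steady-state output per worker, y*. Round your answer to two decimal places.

At the steady state, Δk = 0, so s·k^α = (n + δ)·k.
Rearranging, k^(1−α) = s / (n + δ).
k^0.69 = 0.25 / (0.032 + 0.082) = 0.25 / 0.114 = 2.1930
k* = 2.1930^(1/0.69) ≈ 3.1207
y* = (k*)^α = 3.1207^0.31 ≈ 1.4230

y* ≈ 1.42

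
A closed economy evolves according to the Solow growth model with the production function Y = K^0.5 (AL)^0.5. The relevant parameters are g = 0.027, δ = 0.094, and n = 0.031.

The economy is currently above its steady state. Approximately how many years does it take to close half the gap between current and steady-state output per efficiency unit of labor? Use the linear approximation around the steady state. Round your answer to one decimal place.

Near the steady state the convergence rate is λ = (1 − α)(n + g + δ).
λ = (1 − 0.5) × 0.152 = 0.5 × 0.152 = 0.0760
Half-life = ln 2 / λ = 0.6931 / 0.0760 ≈ 9.12 years

about 9.1 years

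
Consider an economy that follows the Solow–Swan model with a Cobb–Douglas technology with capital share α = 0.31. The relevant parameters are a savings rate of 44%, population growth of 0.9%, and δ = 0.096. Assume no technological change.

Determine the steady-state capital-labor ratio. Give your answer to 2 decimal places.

k* ≈ 7.98

At the steady state, Δk = 0, so s·k^α = (n + δ)·k.
Rearranging, k^(1−α) = s / (n + δ).
k^0.69 = 0.44 / (0.009 + 0.096) = 0.44 / 0.105 = 4.1905
k* = 4.1905^(1/0.69) ≈ 7.9769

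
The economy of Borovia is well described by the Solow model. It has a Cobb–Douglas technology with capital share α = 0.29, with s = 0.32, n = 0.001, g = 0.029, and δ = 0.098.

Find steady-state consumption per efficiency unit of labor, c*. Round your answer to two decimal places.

c* = 0.99

At the steady state, Δk = 0, so s·k^α = (n + g + δ)·k.
Dividing both sides by k: k^(1−α) = s / (n + g + δ).
k^0.71 = 0.32 / (0.001 + 0.029 + 0.098) = 0.32 / 0.128 = 2.5000
k* = 2.5000^(1/0.71) ≈ 3.6348
y* = (k*)^α = 3.6348^0.29 ≈ 1.4539
c* = (1 − s)·y* = (1 − 0.32) × 1.4539 ≈ 0.9887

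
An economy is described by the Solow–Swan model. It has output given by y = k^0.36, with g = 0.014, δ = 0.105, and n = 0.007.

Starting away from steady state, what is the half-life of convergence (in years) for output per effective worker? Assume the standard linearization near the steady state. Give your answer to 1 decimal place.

Near the steady state the convergence rate is λ = (1 − α)(n + g + δ).
λ = (1 − 0.36) × 0.126 = 0.64 × 0.126 = 0.08064
Half-life = ln 2 / λ = 0.6931 / 0.08064 ≈ 8.59 years

half-life ≈ 8.6 years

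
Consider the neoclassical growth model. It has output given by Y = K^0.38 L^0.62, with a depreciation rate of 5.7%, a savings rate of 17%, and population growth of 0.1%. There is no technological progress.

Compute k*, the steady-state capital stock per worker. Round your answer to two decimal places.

Steady state requires s·f(k) = (n + δ)·k, i.e. s·k^α = (n + δ)·k.
Dividing both sides by k: k^(1−α) = s / (n + δ).
k^0.62 = 0.17 / (0.001 + 0.057) = 0.17 / 0.058 = 2.9310
k* = 2.9310^(1/0.62) ≈ 5.6657

k* = 5.67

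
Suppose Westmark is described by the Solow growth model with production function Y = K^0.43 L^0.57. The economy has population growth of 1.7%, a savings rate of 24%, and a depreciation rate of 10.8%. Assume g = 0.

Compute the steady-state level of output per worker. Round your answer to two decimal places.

y* ≈ 1.64

At the steady state, Δk = 0, so s·k^α = (n + δ)·k.
Dividing both sides by k: k^(1−α) = s / (n + δ).
k^0.57 = 0.24 / (0.017 + 0.108) = 0.24 / 0.125 = 1.9200
k* = 1.9200^(1/0.57) ≈ 3.1407
y* = (k*)^α = 3.1407^0.43 ≈ 1.6358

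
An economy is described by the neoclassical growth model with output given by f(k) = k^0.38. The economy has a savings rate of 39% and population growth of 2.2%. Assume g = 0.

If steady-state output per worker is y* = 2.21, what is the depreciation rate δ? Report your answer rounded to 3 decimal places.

δ ≈ 0.085

Steady state requires s·f(k) = (n + δ)·k, i.e. s·k^α = (n + δ)·k.
Since y* = [s/(n + δ)]^(α/(1−α)), we have s/(n + δ) = (y*)^((1−α)/α) = 2.21^1.6316 = 3.6468.
Therefore n + δ = s / 3.6468 = 0.39 / 3.6468 = 0.1069, so δ = 0.1069 − 0.022 = 0.0849.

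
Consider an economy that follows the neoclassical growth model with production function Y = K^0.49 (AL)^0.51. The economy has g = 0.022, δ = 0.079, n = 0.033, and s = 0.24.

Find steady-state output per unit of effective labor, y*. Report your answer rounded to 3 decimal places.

y* = 1.751

In steady state, investment equals break-even investment: s·k^α = (n + g + δ)·k.
Dividing both sides by k: k^(1−α) = s / (n + g + δ).
k^0.51 = 0.24 / (0.033 + 0.022 + 0.079) = 0.24 / 0.134 = 1.7910
k* = 1.7910^(1/0.51) ≈ 3.1352
y* = (k*)^α = 3.1352^0.49 ≈ 1.7505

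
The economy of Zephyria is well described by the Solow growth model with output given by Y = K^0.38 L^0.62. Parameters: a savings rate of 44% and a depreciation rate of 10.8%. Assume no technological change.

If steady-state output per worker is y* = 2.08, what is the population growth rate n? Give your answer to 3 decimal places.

n ≈ 0.025

In steady state, investment equals break-even investment: s·k^α = (n + δ)·k.
Since y* = [s/(n + δ)]^(α/(1−α)), we have s/(n + δ) = (y*)^((1−α)/α) = 2.08^1.6316 = 3.3033.
Therefore n + δ = s / 3.3033 = 0.44 / 3.3033 = 0.1332, so n = 0.1332 − 0.108 = 0.0252.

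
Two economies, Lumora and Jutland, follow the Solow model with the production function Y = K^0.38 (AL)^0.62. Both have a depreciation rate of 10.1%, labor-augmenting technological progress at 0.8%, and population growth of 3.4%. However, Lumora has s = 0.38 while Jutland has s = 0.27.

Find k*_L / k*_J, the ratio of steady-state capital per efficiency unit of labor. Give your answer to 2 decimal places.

Steady-state k* = [s/(n + g + δ)]^(1/(1−α)), so the ratio is [ (s_L/(n + g + δ)_L) / (s_J/(n + g + δ)_J) ]^1.6129.
s_L/(n + g + δ)_L = 0.38/0.143 = 2.6573; s_J/(n + g + δ)_J = 0.27/0.143 = 1.8881.
Ratio = (2.6573/1.8881)^1.6129 = 1.4074^1.6129 ≈ 1.7353

k*_L / k*_J ≈ 1.74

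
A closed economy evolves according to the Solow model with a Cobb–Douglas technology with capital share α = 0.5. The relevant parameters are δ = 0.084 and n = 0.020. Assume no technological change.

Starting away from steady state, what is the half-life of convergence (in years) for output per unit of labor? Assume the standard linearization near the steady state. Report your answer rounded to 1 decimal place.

Near the steady state the convergence rate is λ = (1 − α)(n + δ).
λ = (1 − 0.5) × 0.104 = 0.5 × 0.104 = 0.0520
Half-life = ln 2 / λ = 0.6931 / 0.0520 ≈ 13.33 years

about 13.3 years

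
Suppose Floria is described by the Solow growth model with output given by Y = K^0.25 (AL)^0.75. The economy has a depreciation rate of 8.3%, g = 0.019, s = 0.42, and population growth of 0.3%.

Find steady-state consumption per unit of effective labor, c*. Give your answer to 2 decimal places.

Steady state requires s·f(k) = (n + g + δ)·k, i.e. s·k^α = (n + g + δ)·k.
Dividing both sides by k: k^(1−α) = s / (n + g + δ).
k^0.75 = 0.42 / (0.003 + 0.019 + 0.083) = 0.42 / 0.105 = 4.0000
k* = 4.0000^(1/0.75) ≈ 6.3496
y* = (k*)^α = 6.3496^0.25 ≈ 1.5874
c* = (1 − s)·y* = (1 − 0.42) × 1.5874 ≈ 0.9207

c* ≈ 0.92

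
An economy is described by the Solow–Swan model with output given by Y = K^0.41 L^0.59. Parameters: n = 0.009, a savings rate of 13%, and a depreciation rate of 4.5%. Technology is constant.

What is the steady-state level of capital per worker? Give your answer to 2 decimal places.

Steady state requires s·f(k) = (n + δ)·k, i.e. s·k^α = (n + δ)·k.
Rearranging, k^(1−α) = s / (n + δ).
k^0.59 = 0.13 / (0.009 + 0.045) = 0.13 / 0.054 = 2.4074
k* = 2.4074^(1/0.59) ≈ 4.4329

k* = 4.43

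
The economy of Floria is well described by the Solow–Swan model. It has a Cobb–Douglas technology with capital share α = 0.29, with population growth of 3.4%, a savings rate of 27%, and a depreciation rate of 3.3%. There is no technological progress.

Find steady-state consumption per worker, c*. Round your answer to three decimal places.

Steady state requires s·f(k) = (n + δ)·k, i.e. s·k^α = (n + δ)·k.
Dividing both sides by k: k^(1−α) = s / (n + δ).
k^0.71 = 0.27 / (0.034 + 0.033) = 0.27 / 0.067 = 4.0299
k* = 4.0299^(1/0.71) ≈ 7.1208
y* = (k*)^α = 7.1208^0.29 ≈ 1.7670
c* = (1 − s)·y* = (1 − 0.27) × 1.7670 ≈ 1.2899

c* = 1.290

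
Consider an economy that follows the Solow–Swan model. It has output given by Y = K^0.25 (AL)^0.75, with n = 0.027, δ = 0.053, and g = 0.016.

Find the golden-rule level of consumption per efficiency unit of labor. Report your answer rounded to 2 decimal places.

At the golden rule, f'(k) = n + g + δ, so α·k^(α−1) = n + g + δ and k_gold = (α/(n + g + δ))^(1/(1−α)).
k_gold = (0.25/0.096)^(1/0.75) = 2.6042^1.3333 ≈ 3.5828
c_gold = f(k_gold) − (n + g + δ)·k_gold = 1.3758 − 0.096×3.5828 ≈ 1.0319

c_gold ≈ 1.03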